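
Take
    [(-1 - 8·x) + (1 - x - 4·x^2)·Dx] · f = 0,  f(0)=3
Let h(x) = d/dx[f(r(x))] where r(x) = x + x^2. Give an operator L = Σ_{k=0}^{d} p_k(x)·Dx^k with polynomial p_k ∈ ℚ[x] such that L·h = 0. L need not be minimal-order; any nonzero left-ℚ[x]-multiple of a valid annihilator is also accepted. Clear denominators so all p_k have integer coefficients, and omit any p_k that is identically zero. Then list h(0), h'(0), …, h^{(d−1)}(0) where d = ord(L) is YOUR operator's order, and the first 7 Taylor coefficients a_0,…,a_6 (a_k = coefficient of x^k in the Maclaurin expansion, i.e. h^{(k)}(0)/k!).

f: a_k = 3, 3, 15, 27, 87, 195, 543, …
f∘r: x↦r, Dx↦Dx/r' in L_f ⇒ L₀.
Differentiate: ansatz ord ≤ ord L₀ ⇒ L.
L = (12 + 78·x + 246·x^2 + 656·x^3 + 1128·x^4 + 960·x^5 + 320·x^6) + (-1 - 9·x - 9·x^2 + 66·x^3 + 220·x^4 + 312·x^5 + 224·x^6 + 64·x^7)·Dx  (order 1).
h: a_k = 3, 36, 171, 732, 3120, 12402, 48153, …
ICs: h(0) = 3.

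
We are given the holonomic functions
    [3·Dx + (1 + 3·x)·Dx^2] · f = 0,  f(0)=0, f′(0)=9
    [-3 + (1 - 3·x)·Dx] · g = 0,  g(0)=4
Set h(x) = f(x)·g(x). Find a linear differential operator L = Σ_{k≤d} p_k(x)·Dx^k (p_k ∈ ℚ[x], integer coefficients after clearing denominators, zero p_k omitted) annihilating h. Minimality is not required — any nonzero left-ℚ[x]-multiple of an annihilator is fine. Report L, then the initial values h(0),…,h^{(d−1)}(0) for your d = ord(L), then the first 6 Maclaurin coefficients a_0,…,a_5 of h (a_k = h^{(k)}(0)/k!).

f: a_k = 0, 9, -27/2, 27, -243/4, 729/5, …
g: a_k = 4, 12, 36, 108, 324, 972, …
Product ⇒ symmetric product L₀, ord ≤ 2.
L = 9 + (3 + 27·x)·Dx + (-1 + 9·x^2)·Dx^2  (order 2).
h: a_k = 0, 36, 54, 270, 567, 11421/5, …
ICs: h(0) = 0, h′(0) = 36.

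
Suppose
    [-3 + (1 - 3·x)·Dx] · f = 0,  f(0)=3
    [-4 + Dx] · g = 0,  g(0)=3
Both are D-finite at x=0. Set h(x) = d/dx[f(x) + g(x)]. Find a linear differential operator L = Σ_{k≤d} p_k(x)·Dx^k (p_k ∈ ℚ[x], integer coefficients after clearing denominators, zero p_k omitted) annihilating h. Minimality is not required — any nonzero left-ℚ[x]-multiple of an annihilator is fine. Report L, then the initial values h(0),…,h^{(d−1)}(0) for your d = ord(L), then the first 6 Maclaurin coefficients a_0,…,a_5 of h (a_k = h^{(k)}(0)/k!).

L = (60 + 144·x) + (-19 - 48·x + 72·x^2)·Dx + (1 + 3·x - 18·x^2)·Dx^2  (order 2).
h: a_k = 21, 102, 339, 1100, 3773, 66122/5, …
ICs: h(0) = 21, h′(0) = 102.

f: a_k = 3, 9, 27, 81, 243, 729, …
g: a_k = 3, 12, 24, 32, 32, 128/5, …
h₀=f+g: left-lcm gives L₀, ord ≤ 2.
Differentiate: ansatz ord ≤ ord L₀ ⇒ L.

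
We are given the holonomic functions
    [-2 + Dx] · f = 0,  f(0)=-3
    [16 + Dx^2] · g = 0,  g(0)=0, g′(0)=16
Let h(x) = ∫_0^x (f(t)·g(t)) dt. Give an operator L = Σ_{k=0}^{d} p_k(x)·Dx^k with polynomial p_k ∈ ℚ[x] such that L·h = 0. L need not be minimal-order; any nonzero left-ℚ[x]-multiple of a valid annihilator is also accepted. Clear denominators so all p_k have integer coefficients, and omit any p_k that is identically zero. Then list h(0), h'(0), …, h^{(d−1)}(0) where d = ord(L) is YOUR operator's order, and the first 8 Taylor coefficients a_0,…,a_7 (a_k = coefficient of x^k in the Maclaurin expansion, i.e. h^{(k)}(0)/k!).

f: a_k = -3, -6, -6, -4, -2, -4/5, -4/15, -8/105, …
g: a_k = 0, 16, 0, -128/3, 0, 512/15, 0, -4096/315, …
Sym-product of L_f,L_g gives L₀ (≤ ord 2).
h=∫₀ˣh₀: take L = L₀·Dx.
L = 20·Dx - 4·Dx^2 + Dx^3  (order 3).
h: a_k = 0, 0, -24, -32, 8, 192/5, 304/15, -704/105, …
ICs: h(0) = 0, h′(0) = 0, h′′(0) = -48.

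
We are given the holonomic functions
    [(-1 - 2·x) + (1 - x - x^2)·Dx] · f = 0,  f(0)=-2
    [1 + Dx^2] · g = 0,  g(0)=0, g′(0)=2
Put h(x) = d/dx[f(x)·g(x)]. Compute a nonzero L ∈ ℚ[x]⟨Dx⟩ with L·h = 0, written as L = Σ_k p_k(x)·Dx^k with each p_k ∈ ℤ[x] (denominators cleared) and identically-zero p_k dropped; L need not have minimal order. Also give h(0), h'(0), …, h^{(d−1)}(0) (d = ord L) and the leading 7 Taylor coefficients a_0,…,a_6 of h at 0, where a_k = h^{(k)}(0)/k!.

L = (3 - 2·x - x^2 + 2·x^3 + x^4) + (4 + 10·x + 6·x^2 + 4·x^3)·Dx + (-1 + x^2 + 2·x^3 + x^4)·Dx^2  (order 2).
h: a_k = -4, -8, -22, -136/3, -187/2, -901/5, -61403/180, …
ICs: h(0) = -4, h′(0) = -8.

f: a_k = -2, -2, -4, -6, -10, -16, -26, …
g: a_k = 0, 2, 0, -1/3, 0, 1/60, 0, …
Product ⇒ symmetric product L₀, ord ≤ 2.
h₀' ⇒ L via d/dx closure of L₀.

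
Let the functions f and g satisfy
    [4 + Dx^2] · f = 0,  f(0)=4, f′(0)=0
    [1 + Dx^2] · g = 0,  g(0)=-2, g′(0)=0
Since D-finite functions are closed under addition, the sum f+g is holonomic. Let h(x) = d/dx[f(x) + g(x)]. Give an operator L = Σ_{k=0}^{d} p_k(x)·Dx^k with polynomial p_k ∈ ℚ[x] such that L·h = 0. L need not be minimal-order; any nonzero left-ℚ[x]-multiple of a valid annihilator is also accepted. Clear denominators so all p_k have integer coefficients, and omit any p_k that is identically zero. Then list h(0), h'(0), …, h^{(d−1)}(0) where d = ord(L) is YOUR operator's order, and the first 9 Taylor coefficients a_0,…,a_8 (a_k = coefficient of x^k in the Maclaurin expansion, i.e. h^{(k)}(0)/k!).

L = 4 + 5·Dx^2 + Dx^4  (order 4).
h: a_k = 0, -14, 0, 31/3, 0, -127/60, 0, 73/360, 0, …
ICs: h(0) = 0, h′(0) = -14, h′′(0) = 0, h′′′(0) = 62.

f: a_k = 4, 0, -8, 0, 8/3, 0, -16/45, 0, 8/315, …
g: a_k = -2, 0, 1, 0, -1/12, 0, 1/360, 0, -1/20160, …
f+g: L₀ = lclm(L_f,L_g), ord ≤ 2+2.
h=h₀': d/dx-closure on L₀ ⇒ L.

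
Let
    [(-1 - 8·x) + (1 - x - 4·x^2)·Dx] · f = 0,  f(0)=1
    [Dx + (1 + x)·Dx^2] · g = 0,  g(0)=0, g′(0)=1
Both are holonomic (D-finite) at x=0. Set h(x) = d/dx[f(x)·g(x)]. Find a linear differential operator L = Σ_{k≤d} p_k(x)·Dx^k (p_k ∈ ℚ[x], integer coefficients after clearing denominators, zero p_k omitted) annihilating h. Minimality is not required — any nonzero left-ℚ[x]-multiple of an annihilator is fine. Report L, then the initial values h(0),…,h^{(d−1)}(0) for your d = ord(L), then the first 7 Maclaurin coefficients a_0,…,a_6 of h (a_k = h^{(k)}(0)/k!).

f: a_k = 1, 1, 5, 9, 29, 65, 181, …
g: a_k = 0, 1, -1/2, 1/3, -1/4, 1/5, -1/6, …
h₀=f·g: eliminate ⇒ L₀, order ≤ 1·2.
Differentiate: ansatz ord ≤ ord L₀ ⇒ L.
L = (236 + 648·x + 576·x^2) + (25 + 277·x + 672·x^2 + 448·x^3)·Dx + (-9 - 16·x + 45·x^2 + 116·x^3 + 64·x^4)·Dx^2  (order 2).
h: a_k = 1, 1, 29/2, 79/3, 1567/12, 3137/10, 4393/4, …
ICs: h(0) = 1, h′(0) = 1.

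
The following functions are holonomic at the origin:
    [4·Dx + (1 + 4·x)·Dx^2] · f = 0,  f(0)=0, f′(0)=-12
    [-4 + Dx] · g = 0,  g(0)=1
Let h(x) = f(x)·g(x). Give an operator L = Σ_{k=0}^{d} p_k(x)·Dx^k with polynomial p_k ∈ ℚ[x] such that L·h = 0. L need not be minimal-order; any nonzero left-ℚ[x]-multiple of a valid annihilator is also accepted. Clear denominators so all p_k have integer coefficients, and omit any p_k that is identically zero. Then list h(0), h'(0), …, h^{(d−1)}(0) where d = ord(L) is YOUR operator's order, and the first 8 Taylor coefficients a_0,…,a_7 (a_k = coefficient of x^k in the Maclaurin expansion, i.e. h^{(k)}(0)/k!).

L = 64·x + (-4 - 32·x)·Dx + (1 + 4·x)·Dx^2  (order 2).
h: a_k = 0, -12, -24, -64, 0, -1152/5, 1792/3, -47104/21, …
ICs: h(0) = 0, h′(0) = -12.

f: a_k = 0, -12, 24, -64, 192, -3072/5, 2048, -49152/7, …
g: a_k = 1, 4, 8, 32/3, 32/3, 128/15, 256/45, 1024/315, …
L₀ := L_f ⊗_s L_g (sym. prod.), ord ≤ 2.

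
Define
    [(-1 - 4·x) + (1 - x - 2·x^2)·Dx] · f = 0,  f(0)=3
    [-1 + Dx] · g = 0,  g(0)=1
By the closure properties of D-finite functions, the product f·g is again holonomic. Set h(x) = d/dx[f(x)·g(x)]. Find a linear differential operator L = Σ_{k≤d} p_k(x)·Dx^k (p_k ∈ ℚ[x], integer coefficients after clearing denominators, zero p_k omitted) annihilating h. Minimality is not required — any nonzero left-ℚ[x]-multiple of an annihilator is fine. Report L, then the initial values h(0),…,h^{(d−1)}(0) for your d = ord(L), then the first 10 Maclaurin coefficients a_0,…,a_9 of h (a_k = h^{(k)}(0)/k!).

f: a_k = 3, 3, 9, 15, 33, 63, 129, 255, 513, 1023, …
g: a_k = 1, 1, 1/2, 1/6, 1/24, 1/120, 1/720, 1/5040, 1/40320, 1/362880, …
Product ⇒ symmetric product L₀, ord ≤ 1.
h=h₀': d/dx-closure on L₀ ⇒ L.
L = (9 + 16·x + 9·x^2 - 12·x^3 + 4·x^4) + (-2 - x + 9·x^2 + 4·x^3 - 4·x^4)·Dx  (order 1).
h: a_k = 6, 27, 78, 425/2, 2103/4, 50737/40, 44279/15, 3783419/560, 20417113/1344, 4084757561/120960, …
ICs: h(0) = 6.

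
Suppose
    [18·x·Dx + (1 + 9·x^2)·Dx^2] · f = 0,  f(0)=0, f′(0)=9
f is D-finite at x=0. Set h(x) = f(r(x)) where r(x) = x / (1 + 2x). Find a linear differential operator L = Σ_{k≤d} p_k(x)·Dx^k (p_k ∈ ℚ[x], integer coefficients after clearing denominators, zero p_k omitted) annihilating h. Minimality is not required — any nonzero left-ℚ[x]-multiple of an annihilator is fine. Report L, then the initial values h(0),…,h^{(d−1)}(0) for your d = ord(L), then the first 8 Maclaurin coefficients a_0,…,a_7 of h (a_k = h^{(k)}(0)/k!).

f: a_k = 0, 9, 0, -27, 0, 729/5, 0, -6561/7, …
f∘r: x↦r, Dx↦Dx/r' in L_f ⇒ L₀.
L = (4 + 26·x)·Dx + (1 + 4·x + 13·x^2)·Dx^2  (order 2).
h: a_k = 0, 9, -18, 9, 90, -1791/5, 414, 13347/7, …
ICs: h(0) = 0, h′(0) = 9.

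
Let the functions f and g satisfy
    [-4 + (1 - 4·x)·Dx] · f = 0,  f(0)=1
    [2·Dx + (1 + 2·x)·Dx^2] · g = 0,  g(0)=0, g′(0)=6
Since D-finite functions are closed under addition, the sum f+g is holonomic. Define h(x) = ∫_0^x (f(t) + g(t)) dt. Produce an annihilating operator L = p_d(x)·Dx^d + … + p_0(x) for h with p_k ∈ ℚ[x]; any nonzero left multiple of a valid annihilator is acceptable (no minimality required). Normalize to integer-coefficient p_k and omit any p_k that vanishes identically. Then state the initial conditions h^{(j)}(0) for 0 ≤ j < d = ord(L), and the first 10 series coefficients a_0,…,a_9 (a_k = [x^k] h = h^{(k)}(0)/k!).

L = (128 + 64·x)·Dx^2 + (44 + 224·x + 128·x^2)·Dx^3 + (-5 + 6·x + 48·x^2 + 32·x^3)·Dx^4  (order 4).
h: a_k = 0, 1, 5, 10/3, 18, 244/5, 2608/15, 4064/7, 14384/7, 65440/9, …
ICs: h(0) = 0, h′(0) = 1, h′′(0) = 10, h′′′(0) = 20.

f: a_k = 1, 4, 16, 64, 256, 1024, 4096, 16384, 65536, 262144, …
g: a_k = 0, 6, -6, 8, -12, 96/5, -32, 384/7, -96, 512/3, …
h₀=f+g: left-lcm gives L₀, ord ≤ 3.
Integrate: L := L₀·Dx.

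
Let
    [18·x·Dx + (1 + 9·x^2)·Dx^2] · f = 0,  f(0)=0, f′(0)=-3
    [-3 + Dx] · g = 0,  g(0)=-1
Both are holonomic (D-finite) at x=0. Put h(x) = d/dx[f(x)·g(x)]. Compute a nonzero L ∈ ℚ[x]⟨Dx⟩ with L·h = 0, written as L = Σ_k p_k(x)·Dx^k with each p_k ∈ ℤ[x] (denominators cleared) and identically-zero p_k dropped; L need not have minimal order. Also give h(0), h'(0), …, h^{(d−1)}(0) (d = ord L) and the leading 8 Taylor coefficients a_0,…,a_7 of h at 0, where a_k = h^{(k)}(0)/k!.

L = (9 + 135·x - 243·x^2 + 243·x^3) + (-54·x + 108·x^2 - 162·x^3)·Dx + (-1 + 3·x - 9·x^2 + 27·x^3)·Dx^2  (order 2).
h: a_k = 3, 18, 27/2, -54, 729/8, 2673/4, -67797/80, -82377/14, …
ICs: h(0) = 3, h′(0) = 18.

f: a_k = 0, -3, 0, 9, 0, -243/5, 0, 2187/7, …
g: a_k = -1, -3, -9/2, -9/2, -27/8, -81/40, -81/80, -243/560, …
L₀ := L_f ⊗_s L_g (sym. prod.), ord ≤ 2.
Derive L from L₀ (diff closure).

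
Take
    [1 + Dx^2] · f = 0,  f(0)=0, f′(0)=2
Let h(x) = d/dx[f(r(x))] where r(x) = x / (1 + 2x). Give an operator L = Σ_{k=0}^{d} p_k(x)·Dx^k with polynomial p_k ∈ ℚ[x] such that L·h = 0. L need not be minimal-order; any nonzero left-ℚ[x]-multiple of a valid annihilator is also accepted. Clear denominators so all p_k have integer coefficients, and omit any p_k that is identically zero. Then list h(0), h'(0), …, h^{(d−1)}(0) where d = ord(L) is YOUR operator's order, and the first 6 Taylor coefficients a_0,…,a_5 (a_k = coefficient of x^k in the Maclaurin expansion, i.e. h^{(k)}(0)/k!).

L = (25 + 96·x + 96·x^2) + (12 + 72·x + 144·x^2 + 96·x^3)·Dx + (1 + 8·x + 24·x^2 + 32·x^3 + 16·x^4)·Dx^2  (order 2).
h: a_k = 2, -8, 23, -56, 1441/12, -225, …
ICs: h(0) = 2, h′(0) = -8.

f: a_k = 0, 2, 0, -1/3, 0, 1/60, …
f∘r: x↦r, Dx↦Dx/r' in L_f ⇒ L₀.
h=h₀': d/dx-closure on L₀ ⇒ L.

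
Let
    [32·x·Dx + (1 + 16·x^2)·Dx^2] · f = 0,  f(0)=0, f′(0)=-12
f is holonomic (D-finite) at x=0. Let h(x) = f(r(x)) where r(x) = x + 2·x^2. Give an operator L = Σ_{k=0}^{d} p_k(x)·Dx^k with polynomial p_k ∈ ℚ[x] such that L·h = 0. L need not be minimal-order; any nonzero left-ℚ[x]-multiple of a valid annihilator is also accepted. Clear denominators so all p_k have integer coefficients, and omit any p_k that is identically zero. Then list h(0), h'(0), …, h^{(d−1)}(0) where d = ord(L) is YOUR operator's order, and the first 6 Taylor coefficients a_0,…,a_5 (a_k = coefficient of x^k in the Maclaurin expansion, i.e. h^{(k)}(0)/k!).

L = (-4 + 32·x + 256·x^2 + 768·x^3 + 768·x^4)·Dx + (1 + 4·x + 16·x^2 + 128·x^3 + 320·x^4 + 256·x^5)·Dx^2  (order 2).
h: a_k = 0, -12, -24, 64, 384, 768/5, …
ICs: h(0) = 0, h′(0) = -12.

f: a_k = 0, -12, 0, 64, 0, -3072/5, …
L₀ from L_f via x↦r, Dx↦r'^{-1}Dx.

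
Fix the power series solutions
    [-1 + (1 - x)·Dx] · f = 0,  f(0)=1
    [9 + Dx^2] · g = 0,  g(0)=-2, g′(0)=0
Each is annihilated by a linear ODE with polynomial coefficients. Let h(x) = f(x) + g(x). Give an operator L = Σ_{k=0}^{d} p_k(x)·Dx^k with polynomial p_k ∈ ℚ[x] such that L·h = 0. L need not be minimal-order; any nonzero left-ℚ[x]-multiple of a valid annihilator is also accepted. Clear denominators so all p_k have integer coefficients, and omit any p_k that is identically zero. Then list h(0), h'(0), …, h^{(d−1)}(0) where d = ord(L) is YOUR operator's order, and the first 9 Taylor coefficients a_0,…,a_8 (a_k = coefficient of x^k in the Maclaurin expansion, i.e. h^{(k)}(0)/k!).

L = (135 - 162·x + 81·x^2) + (-99 + 261·x - 243·x^2 + 81·x^3)·Dx + (15 - 18·x + 9·x^2)·Dx^2 + (-11 + 29·x - 27·x^2 + 9·x^3)·Dx^3  (order 3).
h: a_k = -1, 1, 10, 1, -23/4, 1, 121/40, 1, 1511/2240, …
ICs: h(0) = -1, h′(0) = 1, h′′(0) = 20.

f: a_k = 1, 1, 1, 1, 1, 1, 1, 1, 1, …
g: a_k = -2, 0, 9, 0, -27/4, 0, 81/40, 0, -729/2240, …
Sum ⇒ L₀ = lclm(L_f,L_g) in ℚ(x)⟨Dx⟩.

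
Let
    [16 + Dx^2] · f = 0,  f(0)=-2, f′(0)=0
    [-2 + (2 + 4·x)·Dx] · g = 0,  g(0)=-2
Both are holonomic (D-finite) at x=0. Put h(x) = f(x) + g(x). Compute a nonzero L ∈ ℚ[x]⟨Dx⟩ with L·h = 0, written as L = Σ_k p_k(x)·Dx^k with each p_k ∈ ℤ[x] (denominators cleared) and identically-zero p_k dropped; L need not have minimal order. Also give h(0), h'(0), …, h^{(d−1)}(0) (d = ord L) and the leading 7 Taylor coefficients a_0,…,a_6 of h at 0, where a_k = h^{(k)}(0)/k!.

f: a_k = -2, 0, 16, 0, -64/3, 0, 512/45, …
g: a_k = -2, -2, 1, -1, 5/4, -7/4, 21/8, …
f+g: L₀ = lclm(L_f,L_g), ord ≤ 2+1.
L = (-304 - 1024·x - 1024·x^2) + (240 + 1504·x + 3072·x^2 + 2048·x^3)·Dx + (-19 - 64·x - 64·x^2)·Dx^2 + (15 + 94·x + 192·x^2 + 128·x^3)·Dx^3  (order 3).
h: a_k = -4, -2, 17, -1, -241/12, -7/4, 5041/360, …
ICs: h(0) = -4, h′(0) = -2, h′′(0) = 34.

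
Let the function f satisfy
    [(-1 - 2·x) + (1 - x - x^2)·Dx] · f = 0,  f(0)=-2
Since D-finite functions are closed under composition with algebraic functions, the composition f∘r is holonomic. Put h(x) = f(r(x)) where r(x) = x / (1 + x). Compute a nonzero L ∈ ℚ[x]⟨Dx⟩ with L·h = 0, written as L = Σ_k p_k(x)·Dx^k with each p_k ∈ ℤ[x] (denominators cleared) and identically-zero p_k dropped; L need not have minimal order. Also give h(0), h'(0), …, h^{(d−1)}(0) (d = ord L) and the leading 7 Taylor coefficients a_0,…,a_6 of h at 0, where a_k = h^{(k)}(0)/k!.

L = (1 + 3·x) + (-1 - 2·x + x^3)·Dx  (order 1).
h: a_k = -2, -2, -2, 0, -2, 2, -4, …
ICs: h(0) = -2.

f: a_k = -2, -2, -4, -6, -10, -16, -26, …
f∘r: x↦r, Dx↦Dx/r' in L_f ⇒ L₀.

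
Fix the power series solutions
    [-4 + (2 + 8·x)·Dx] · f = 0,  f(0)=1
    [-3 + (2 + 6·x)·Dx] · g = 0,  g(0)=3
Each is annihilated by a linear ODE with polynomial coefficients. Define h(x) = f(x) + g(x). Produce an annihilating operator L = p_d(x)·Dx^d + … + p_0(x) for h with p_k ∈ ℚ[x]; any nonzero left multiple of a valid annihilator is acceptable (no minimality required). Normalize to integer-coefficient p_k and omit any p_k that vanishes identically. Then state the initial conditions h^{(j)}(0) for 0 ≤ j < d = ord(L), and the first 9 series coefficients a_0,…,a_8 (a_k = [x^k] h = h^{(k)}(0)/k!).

f: a_k = 1, 2, -2, 4, -10, 28, -84, 264, -858, …
g: a_k = 3, 9/2, -27/8, 81/16, -1215/128, 5103/256, -45927/1024, 216513/2048, -8444007/32768, …
L₀ := lclm(L_f,L_g); ord L₀ ≤ 1+1.
L = -6 + (7 + 24·x)·Dx + (2 + 14·x + 24·x^2)·Dx^2  (order 2).
h: a_k = 4, 13/2, -43/8, 145/16, -2495/128, 12271/256, -131943/1024, 757185/2048, -36558951/32768, …
ICs: h(0) = 4, h′(0) = 13/2.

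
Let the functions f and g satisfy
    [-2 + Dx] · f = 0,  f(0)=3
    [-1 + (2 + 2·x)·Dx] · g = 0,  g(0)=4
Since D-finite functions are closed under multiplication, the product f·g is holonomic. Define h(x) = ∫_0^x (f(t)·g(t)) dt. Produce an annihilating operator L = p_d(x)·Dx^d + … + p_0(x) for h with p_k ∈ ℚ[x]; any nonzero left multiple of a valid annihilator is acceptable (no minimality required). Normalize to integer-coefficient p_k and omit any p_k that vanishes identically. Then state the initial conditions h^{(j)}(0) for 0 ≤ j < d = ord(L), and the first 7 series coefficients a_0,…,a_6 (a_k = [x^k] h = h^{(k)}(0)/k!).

f: a_k = 3, 6, 6, 4, 2, 4/5, 4/15, …
g: a_k = 4, 2, -1/2, 1/4, -5/32, 7/64, -21/256, …
Sym-product of L_f,L_g gives L₀ (≤ ord 1).
Integrate: L := L₀·Dx.
L = (-5 - 4·x)·Dx + (2 + 2·x)·Dx^2  (order 2).
h: a_k = 0, 12, 15, 23/2, 103/16, 449/160, 1949/1920, …
ICs: h(0) = 0, h′(0) = 12.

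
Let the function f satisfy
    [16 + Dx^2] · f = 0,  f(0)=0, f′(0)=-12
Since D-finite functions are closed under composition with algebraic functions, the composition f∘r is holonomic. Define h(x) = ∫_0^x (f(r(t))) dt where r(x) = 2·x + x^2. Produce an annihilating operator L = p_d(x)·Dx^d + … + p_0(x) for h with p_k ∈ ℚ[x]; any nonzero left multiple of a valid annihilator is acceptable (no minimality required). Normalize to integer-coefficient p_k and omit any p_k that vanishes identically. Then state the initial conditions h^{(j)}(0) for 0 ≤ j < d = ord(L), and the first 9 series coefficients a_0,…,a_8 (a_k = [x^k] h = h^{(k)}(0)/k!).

f: a_k = 0, -12, 0, 32, 0, -128/5, 0, 1024/105, 0, …
L₀ from L_f via x↦r, Dx↦r'^{-1}Dx.
h=∫₀ˣh₀: take L = L₀·Dx.
L = (64 + 192·x + 192·x^2 + 64·x^3)·Dx - Dx^2 + (1 + x)·Dx^3  (order 3).
h: a_k = 0, 0, -12, -4, 64, 384/5, -1568/15, -288, -10496/105, …
ICs: h(0) = 0, h′(0) = 0, h′′(0) = -24.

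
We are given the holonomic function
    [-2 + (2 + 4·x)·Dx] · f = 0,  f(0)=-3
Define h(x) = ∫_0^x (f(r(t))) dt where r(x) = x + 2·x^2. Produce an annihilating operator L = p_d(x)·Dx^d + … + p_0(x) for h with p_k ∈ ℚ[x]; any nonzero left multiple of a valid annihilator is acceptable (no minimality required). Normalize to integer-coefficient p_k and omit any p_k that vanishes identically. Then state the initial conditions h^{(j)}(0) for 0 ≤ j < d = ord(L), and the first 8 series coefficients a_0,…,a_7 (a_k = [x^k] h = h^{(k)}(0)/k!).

f: a_k = -3, -3, 3/2, -3/2, 15/8, -21/8, 63/16, -99/16, …
Substitute x→r, Dx→(1/r')Dx; clear ⇒ L₀.
h=∫₀ˣh₀: take L = L₀·Dx.
L = (-1 - 4·x)·Dx + (1 + 2·x + 4·x^2)·Dx^2  (order 2).
h: a_k = 0, -3, -3/2, -3/2, 9/8, -9/40, -15/16, 171/112, …
ICs: h(0) = 0, h′(0) = -3.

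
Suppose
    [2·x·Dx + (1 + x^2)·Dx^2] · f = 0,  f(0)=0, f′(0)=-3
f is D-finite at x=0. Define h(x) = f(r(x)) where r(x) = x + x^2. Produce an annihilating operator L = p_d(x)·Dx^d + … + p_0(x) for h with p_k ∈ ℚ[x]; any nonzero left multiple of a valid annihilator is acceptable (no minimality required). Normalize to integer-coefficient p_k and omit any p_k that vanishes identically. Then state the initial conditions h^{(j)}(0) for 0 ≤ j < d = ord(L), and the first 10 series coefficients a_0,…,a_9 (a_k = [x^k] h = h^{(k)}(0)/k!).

L = (-2 + 2·x + 8·x^2 + 12·x^3 + 6·x^4)·Dx + (1 + 2·x + x^2 + 4·x^3 + 5·x^4 + 2·x^5)·Dx^2  (order 2).
h: a_k = 0, -3, -3, 1, 3, 12/5, -2, -39/7, -3, 17/3, …
ICs: h(0) = 0, h′(0) = -3.

f: a_k = 0, -3, 0, 1, 0, -3/5, 0, 3/7, 0, -1/3, …
f∘r: x↦r, Dx↦Dx/r' in L_f ⇒ L₀.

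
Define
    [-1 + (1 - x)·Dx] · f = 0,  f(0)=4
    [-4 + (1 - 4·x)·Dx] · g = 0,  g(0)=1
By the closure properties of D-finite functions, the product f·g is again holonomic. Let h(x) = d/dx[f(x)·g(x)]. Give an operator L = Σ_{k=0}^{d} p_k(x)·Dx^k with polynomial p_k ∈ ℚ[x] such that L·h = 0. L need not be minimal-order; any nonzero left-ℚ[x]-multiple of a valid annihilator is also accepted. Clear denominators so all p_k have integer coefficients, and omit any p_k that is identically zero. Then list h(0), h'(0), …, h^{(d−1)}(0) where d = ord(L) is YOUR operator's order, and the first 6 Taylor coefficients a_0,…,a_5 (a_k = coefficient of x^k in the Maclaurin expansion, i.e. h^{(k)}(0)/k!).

L = (42 - 120·x + 96·x^2) + (-5 + 33·x - 60·x^2 + 32·x^3)·Dx  (order 1).
h: a_k = 20, 168, 1020, 5456, 27300, 131064, …
ICs: h(0) = 20.

f: a_k = 4, 4, 4, 4, 4, 4, …
g: a_k = 1, 4, 16, 64, 256, 1024, …
Sym-product of L_f,L_g gives L₀ (≤ ord 1).
h₀' ⇒ L via d/dx closure of L₀.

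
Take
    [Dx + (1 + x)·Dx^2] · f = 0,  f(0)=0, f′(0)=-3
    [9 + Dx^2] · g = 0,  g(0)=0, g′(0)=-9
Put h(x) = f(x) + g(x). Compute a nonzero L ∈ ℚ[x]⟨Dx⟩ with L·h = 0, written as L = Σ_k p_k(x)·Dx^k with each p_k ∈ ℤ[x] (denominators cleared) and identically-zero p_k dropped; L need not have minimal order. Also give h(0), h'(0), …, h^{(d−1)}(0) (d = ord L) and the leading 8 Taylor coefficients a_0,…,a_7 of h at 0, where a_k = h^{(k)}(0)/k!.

f: a_k = 0, -3, 3/2, -1, 3/4, -3/5, 1/2, -3/7, …
g: a_k = 0, -9, 0, 27/2, 0, -243/40, 0, 729/560, …
Sum ⇒ L₀ = lclm(L_f,L_g) in ℚ(x)⟨Dx⟩.
L = (135 + 162·x + 81·x^2)·Dx + (99 + 261·x + 243·x^2 + 81·x^3)·Dx^2 + (15 + 18·x + 9·x^2)·Dx^3 + (11 + 29·x + 27·x^2 + 9·x^3)·Dx^4  (order 4).
h: a_k = 0, -12, 3/2, 25/2, 3/4, -267/40, 1/2, 489/560, …
ICs: h(0) = 0, h′(0) = -12, h′′(0) = 3, h′′′(0) = 75.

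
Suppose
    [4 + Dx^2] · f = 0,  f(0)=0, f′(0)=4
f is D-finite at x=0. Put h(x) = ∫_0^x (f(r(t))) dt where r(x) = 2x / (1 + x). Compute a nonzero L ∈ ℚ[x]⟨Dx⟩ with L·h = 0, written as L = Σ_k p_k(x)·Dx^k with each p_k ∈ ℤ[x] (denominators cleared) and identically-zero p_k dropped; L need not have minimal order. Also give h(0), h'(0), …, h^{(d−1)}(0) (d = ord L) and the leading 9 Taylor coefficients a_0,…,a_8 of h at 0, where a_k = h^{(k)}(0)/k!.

f: a_k = 0, 4, 0, -8/3, 0, 8/15, 0, -16/315, 0, …
h₀=f(r): pull back L_f along r ⇒ L₀.
Integrate: L := L₀·Dx.
L = 16·Dx + (2 + 6·x + 6·x^2 + 2·x^3)·Dx^2 + (1 + 4·x + 6·x^2 + 4·x^3 + x^4)·Dx^3  (order 3).
h: a_k = 0, 0, 4, -8/3, -10/3, 56/5, -772/45, 120/7, -2461/315, …
ICs: h(0) = 0, h′(0) = 0, h′′(0) = 8.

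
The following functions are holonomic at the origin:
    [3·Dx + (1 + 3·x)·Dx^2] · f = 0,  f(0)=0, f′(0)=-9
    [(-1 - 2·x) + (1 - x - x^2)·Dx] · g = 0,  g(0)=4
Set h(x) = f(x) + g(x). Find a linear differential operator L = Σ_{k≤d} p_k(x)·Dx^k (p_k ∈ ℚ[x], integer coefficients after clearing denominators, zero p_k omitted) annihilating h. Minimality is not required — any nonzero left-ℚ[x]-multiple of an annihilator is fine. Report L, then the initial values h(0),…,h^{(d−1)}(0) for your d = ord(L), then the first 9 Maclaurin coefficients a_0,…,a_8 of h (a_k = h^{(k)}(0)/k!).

f: a_k = 0, -9, 27/2, -27, 243/4, -729/5, 729/2, -6561/7, 19683/8, …
g: a_k = 4, 4, 8, 12, 20, 32, 52, 84, 136, …
L₀ := lclm(L_f,L_g); ord L₀ ≤ 2+1.
L = (-126 - 342·x - 468·x^2 - 180·x^3 - 108·x^4)·Dx + (-156·x - 576·x^2 - 672·x^3 - 378·x^4 - 180·x^5)·Dx^2 + (7 + 35·x + 29·x^2 - 63·x^3 - 99·x^4 - 93·x^5 - 36·x^6)·Dx^3  (order 3).
h: a_k = 4, -5, 43/2, -15, 323/4, -569/5, 833/2, -5973/7, 20771/8, …
ICs: h(0) = 4, h′(0) = -5, h′′(0) = 43.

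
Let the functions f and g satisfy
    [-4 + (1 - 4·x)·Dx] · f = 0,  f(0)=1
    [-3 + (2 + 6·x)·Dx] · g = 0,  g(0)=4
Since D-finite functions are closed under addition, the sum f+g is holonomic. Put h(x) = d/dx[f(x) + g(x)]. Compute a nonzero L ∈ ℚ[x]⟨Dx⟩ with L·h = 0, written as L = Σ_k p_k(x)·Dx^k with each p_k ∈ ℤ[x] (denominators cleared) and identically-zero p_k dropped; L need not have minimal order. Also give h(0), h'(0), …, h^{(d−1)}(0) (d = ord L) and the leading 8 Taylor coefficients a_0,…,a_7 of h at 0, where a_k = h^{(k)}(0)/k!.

L = (-792 - 864·x) + (-357 - 2520·x - 3024·x^2)·Dx + (38 + 34·x - 528·x^2 - 864·x^3)·Dx^2  (order 2).
h: a_k = 10, 23, 849/4, 7787/8, 336185/64, 3099801/128, 59225453/512, 534056243/1024, …
ICs: h(0) = 10, h′(0) = 23.

f: a_k = 1, 4, 16, 64, 256, 1024, 4096, 16384, …
g: a_k = 4, 6, -9/2, 27/4, -405/32, 1701/64, -15309/256, 72171/512, …
h₀=f+g: left-lcm gives L₀, ord ≤ 2.
Derive L from L₀ (diff closure).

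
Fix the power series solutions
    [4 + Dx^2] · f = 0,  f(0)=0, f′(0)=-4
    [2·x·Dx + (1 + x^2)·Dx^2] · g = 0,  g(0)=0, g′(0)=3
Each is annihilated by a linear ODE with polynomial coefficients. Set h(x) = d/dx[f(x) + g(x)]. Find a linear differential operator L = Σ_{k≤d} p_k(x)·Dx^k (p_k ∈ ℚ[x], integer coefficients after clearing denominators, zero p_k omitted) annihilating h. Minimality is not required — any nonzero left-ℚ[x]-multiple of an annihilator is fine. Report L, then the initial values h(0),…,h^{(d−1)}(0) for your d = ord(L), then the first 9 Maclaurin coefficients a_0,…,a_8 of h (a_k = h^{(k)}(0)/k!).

f: a_k = 0, -4, 0, 8/3, 0, -8/15, 0, 16/315, 0, …
g: a_k = 0, 3, 0, -1, 0, 3/5, 0, -3/7, 0, …
Sum ⇒ L₀ = lclm(L_f,L_g) in ℚ(x)⟨Dx⟩.
h=h₀': d/dx-closure on L₀ ⇒ L.
L = (-32·x + 80·x^3 + 16·x^5) + (4 + 32·x^2 + 36·x^4 + 8·x^6)·Dx + (-8·x + 20·x^3 + 4·x^5)·Dx^2 + (1 + 8·x^2 + 9·x^4 + 2·x^6)·Dx^3  (order 3).
h: a_k = -1, 0, 5, 0, 1/3, 0, -119/45, 0, 937/315, …
ICs: h(0) = -1, h′(0) = 0, h′′(0) = 10.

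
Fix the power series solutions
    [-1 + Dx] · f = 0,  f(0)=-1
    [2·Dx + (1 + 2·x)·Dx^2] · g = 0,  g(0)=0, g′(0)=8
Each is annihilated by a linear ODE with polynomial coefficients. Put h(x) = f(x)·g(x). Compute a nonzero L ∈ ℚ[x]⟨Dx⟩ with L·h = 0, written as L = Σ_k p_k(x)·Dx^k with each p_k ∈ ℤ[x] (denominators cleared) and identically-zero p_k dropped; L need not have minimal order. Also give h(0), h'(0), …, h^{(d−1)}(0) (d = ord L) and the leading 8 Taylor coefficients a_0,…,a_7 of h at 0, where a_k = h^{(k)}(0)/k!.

f: a_k = -1, -1, -1/2, -1/6, -1/24, -1/120, -1/720, -1/5040, …
g: a_k = 0, 8, -8, 32/3, -16, 128/5, -128/3, 512/7, …
Product ⇒ symmetric product L₀, ord ≤ 2.
L = (-1 + 2·x) - 4·x·Dx + (1 + 2·x)·Dx^2  (order 2).
h: a_k = 0, -8, 0, -20/3, 8, -209/15, 212/9, -25829/630, …
ICs: h(0) = 0, h′(0) = -8.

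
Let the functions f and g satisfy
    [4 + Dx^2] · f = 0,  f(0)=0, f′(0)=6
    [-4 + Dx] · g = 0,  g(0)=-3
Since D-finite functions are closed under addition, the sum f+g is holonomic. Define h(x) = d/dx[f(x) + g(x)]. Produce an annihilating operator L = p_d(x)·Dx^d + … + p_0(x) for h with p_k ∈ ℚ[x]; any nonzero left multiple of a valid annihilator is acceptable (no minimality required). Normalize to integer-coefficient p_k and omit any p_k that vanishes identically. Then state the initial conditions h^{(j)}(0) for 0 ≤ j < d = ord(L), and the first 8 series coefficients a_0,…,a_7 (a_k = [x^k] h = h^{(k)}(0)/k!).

L = 16 - 4·Dx + 4·Dx^2 - Dx^3  (order 3).
h: a_k = -6, -48, -108, -128, -124, -512/5, -344/5, -4096/105, …
ICs: h(0) = -6, h′(0) = -48, h′′(0) = -216.

f: a_k = 0, 6, 0, -4, 0, 4/5, 0, -8/105, …
g: a_k = -3, -12, -24, -32, -32, -128/5, -256/15, -1024/105, …
Sum ⇒ L₀ = lclm(L_f,L_g) in ℚ(x)⟨Dx⟩.
h₀' ⇒ L via d/dx closure of L₀.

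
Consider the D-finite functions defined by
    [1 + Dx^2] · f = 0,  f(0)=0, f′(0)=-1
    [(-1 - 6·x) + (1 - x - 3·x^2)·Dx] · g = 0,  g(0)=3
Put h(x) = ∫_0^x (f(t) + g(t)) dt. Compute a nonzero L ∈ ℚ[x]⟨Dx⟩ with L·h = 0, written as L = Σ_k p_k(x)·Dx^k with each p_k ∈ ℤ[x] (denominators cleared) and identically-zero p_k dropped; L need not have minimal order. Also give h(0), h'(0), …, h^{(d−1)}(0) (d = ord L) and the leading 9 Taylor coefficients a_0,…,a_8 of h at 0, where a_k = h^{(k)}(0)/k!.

L = (-43 - 292·x - 307·x^2 - 624·x^3 - 45·x^4 - 54·x^5)·Dx + (9 + 7·x + 6·x^2 - 91·x^3 - 144·x^4 - 27·x^5 - 27·x^6)·Dx^2 + (-43 - 292·x - 307·x^2 - 624·x^3 - 45·x^4 - 54·x^5)·Dx^3 + (9 + 7·x + 6·x^2 - 91·x^3 - 144·x^4 - 27·x^5 - 27·x^6)·Dx^4  (order 4).
h: a_k = 0, 3, 1, 4, 127/24, 57/5, 14399/720, 291/7, 3281041/40320, …
ICs: h(0) = 0, h′(0) = 3, h′′(0) = 2, h′′′(0) = 24.

f: a_k = 0, -1, 0, 1/6, 0, -1/120, 0, 1/5040, 0, …
g: a_k = 3, 3, 12, 21, 57, 120, 291, 651, 1524, …
Weyl lclm of L_f,L_g ⇒ L₀ (ord ≤ 3).
h=∫h₀ ⇒ L = L₀·Dx.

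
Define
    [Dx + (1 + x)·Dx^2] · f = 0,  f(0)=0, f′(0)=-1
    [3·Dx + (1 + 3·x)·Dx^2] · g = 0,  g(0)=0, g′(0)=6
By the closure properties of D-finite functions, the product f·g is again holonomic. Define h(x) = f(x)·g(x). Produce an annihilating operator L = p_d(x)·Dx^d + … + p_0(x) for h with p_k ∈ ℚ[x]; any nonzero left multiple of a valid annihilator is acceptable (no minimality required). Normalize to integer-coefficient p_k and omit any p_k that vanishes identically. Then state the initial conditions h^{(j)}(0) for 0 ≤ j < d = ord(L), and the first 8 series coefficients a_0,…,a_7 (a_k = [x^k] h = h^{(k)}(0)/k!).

f: a_k = 0, -1, 1/2, -1/3, 1/4, -1/5, 1/6, -1/7, …
g: a_k = 0, 6, -9, 18, -81/2, 486/5, -243, 4374/7, …
Sym-product of L_f,L_g gives L₀ (≤ ord 4).
L = (30 + 72·x + 54·x^2)·Dx + (76 + 354·x + 540·x^2 + 270·x^3)·Dx^2 + (29 + 200·x + 486·x^2 + 504·x^3 + 189·x^4)·Dx^3 + (2 + 19·x + 68·x^2 + 114·x^3 + 90·x^4 + 27·x^5)·Dx^4  (order 4).
h: a_k = 0, 0, -6, 12, -49/2, 54, -1269/10, 1562/5, …
ICs: h(0) = 0, h′(0) = 0, h′′(0) = -12, h′′′(0) = 72.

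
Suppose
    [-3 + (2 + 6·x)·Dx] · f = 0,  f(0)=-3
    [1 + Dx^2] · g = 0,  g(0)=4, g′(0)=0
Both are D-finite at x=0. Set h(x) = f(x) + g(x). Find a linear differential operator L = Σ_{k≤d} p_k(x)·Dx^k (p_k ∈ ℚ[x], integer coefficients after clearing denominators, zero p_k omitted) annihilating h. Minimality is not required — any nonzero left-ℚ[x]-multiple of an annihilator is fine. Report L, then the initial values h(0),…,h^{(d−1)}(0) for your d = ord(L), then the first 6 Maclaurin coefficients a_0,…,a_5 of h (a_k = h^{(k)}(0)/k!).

L = (-93 - 72·x - 108·x^2) + (-10 + 18·x + 216·x^2 + 216·x^3)·Dx + (-93 - 72·x - 108·x^2)·Dx^2 + (-10 + 18·x + 216·x^2 + 216·x^3)·Dx^3  (order 3).
h: a_k = 1, -9/2, 11/8, -81/16, 3709/384, -5103/256, …
ICs: h(0) = 1, h′(0) = -9/2, h′′(0) = 11/4.

f: a_k = -3, -9/2, 27/8, -81/16, 1215/128, -5103/256, …
g: a_k = 4, 0, -2, 0, 1/6, 0, …
L₀ := lclm(L_f,L_g); ord L₀ ≤ 1+2.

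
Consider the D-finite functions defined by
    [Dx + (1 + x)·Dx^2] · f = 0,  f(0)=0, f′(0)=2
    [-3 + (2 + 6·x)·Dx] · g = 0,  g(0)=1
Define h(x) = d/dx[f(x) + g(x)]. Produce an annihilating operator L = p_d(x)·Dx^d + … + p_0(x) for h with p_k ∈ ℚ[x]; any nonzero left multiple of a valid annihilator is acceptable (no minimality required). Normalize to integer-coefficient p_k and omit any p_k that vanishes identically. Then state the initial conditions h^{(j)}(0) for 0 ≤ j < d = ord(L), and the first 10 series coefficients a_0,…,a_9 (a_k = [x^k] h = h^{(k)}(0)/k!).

f: a_k = 0, 2, -1, 2/3, -1/2, 2/5, -1/3, 2/7, -1/4, 2/9, …
g: a_k = 1, 3/2, -9/8, 27/16, -405/128, 1701/256, -15309/1024, 72171/2048, -2814669/32768, 14073345/65536, …
h₀=f+g: left-lcm gives L₀, ord ≤ 3.
h=h₀': d/dx-closure on L₀ ⇒ L.
L = (-15 + 9·x) + (-19 - 6·x + 45·x^2)·Dx + (-2 - 2·x + 18·x^2 + 18·x^3)·Dx^2  (order 2).
h: a_k = 7/2, -17/4, 113/16, -469/32, 9017/256, -46951/512, 509293/2048, -2822861/4096, 126791177/65536, -718002739/131072, …
ICs: h(0) = 7/2, h′(0) = -17/4.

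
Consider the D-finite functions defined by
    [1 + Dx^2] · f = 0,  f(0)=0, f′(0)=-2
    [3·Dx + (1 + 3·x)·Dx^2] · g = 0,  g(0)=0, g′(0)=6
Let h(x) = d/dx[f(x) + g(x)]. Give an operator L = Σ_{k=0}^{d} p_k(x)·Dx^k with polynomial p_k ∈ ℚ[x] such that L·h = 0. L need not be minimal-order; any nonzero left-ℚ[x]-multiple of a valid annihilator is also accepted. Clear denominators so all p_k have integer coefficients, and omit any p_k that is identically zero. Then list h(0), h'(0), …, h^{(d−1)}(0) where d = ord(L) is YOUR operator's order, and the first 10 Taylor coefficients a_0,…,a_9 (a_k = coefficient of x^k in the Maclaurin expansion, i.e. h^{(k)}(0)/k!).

f: a_k = 0, -2, 0, 1/3, 0, -1/60, 0, 1/2520, 0, -1/181440, …
g: a_k = 0, 6, -9, 18, -81/2, 486/5, -243, 4374/7, -6561/4, 4374, …
L₀ := lclm(L_f,L_g); ord L₀ ≤ 2+2.
h₀' ⇒ L via d/dx closure of L₀.
L = (165 + 18·x + 27·x^2) + (19 + 63·x + 27·x^2 + 27·x^3)·Dx + (165 + 18·x + 27·x^2)·Dx^2 + (19 + 63·x + 27·x^2 + 27·x^3)·Dx^3  (order 3).
h: a_k = 4, -18, 55, -162, 5831/12, -1458, 1574641/360, -13122, 793618559/20160, -118098, …
ICs: h(0) = 4, h′(0) = -18, h′′(0) = 110.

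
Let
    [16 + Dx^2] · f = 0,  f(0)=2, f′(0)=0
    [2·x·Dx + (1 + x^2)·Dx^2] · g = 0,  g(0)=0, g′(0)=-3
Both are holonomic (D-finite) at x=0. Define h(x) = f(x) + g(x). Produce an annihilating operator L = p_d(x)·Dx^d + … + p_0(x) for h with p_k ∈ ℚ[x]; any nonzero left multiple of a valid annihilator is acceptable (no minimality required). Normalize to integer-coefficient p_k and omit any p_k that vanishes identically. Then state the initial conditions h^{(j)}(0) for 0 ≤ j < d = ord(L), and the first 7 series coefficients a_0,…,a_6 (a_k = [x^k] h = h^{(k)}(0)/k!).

f: a_k = 2, 0, -16, 0, 64/3, 0, -512/45, …
g: a_k = 0, -3, 0, 1, 0, -3/5, 0, …
f+g: L₀ = lclm(L_f,L_g), ord ≤ 2+2.
L = (64·x + 704·x^3 + 256·x^5)·Dx + (112 + 416·x^2 + 432·x^4 + 128·x^6)·Dx^2 + (4·x + 44·x^3 + 16·x^5)·Dx^3 + (7 + 26·x^2 + 27·x^4 + 8·x^6)·Dx^4  (order 4).
h: a_k = 2, -3, -16, 1, 64/3, -3/5, -512/45, …
ICs: h(0) = 2, h′(0) = -3, h′′(0) = -32, h′′′(0) = 6.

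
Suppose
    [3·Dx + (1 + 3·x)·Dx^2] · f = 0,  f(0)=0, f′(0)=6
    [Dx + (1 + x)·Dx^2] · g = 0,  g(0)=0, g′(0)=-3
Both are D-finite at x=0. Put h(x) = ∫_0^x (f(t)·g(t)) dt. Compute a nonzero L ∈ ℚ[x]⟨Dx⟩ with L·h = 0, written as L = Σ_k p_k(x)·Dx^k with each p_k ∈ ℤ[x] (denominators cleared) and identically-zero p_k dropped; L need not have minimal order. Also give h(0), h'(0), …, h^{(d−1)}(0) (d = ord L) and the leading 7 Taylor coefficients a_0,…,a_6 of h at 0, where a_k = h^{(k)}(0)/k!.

L = (30 + 72·x + 54·x^2)·Dx^2 + (76 + 354·x + 540·x^2 + 270·x^3)·Dx^3 + (29 + 200·x + 486·x^2 + 504·x^3 + 189·x^4)·Dx^4 + (2 + 19·x + 68·x^2 + 114·x^3 + 90·x^4 + 27·x^5)·Dx^5  (order 5).
h: a_k = 0, 0, 0, -6, 9, -147/10, 27, …
ICs: h(0) = 0, h′(0) = 0, h′′(0) = 0, h′′′(0) = -36, h′′′′(0) = 216.

f: a_k = 0, 6, -9, 18, -81/2, 486/5, -243, …
g: a_k = 0, -3, 3/2, -1, 3/4, -3/5, 1/2, …
L₀ := L_f ⊗_s L_g (sym. prod.), ord ≤ 4.
∫: right-multiply L₀ by Dx.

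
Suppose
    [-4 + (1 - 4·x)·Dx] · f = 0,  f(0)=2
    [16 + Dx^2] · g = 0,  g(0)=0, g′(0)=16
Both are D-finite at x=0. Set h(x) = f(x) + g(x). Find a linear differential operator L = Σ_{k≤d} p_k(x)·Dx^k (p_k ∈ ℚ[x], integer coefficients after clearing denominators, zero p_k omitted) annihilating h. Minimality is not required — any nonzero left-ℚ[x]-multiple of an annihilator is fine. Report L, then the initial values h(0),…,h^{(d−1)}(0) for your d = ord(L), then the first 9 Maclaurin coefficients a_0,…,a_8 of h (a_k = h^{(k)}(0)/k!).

L = (448 - 512·x + 1024·x^2) + (-48 + 320·x - 768·x^2 + 1024·x^3)·Dx + (28 - 32·x + 64·x^2)·Dx^2 + (-3 + 20·x - 48·x^2 + 64·x^3)·Dx^3  (order 3).
h: a_k = 2, 24, 32, 256/3, 512, 31232/15, 8192, 10317824/315, 131072, …
ICs: h(0) = 2, h′(0) = 24, h′′(0) = 64.

f: a_k = 2, 8, 32, 128, 512, 2048, 8192, 32768, 131072, …
g: a_k = 0, 16, 0, -128/3, 0, 512/15, 0, -4096/315, 0, …
L₀ := lclm(L_f,L_g); ord L₀ ≤ 1+2.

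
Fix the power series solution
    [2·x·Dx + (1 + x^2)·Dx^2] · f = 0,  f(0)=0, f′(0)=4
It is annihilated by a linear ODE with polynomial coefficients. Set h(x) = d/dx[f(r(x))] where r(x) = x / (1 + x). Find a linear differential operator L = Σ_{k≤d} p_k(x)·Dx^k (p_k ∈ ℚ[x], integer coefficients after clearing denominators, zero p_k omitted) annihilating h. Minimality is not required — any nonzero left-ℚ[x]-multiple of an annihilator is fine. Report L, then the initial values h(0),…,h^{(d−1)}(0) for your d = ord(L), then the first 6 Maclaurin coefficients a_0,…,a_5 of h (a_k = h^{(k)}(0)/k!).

L = (2 + 4·x) + (1 + 2·x + 2·x^2)·Dx  (order 1).
h: a_k = 4, -8, 8, 0, -16, 32, …
ICs: h(0) = 4.

f: a_k = 0, 4, 0, -4/3, 0, 4/5, …
L₀ from L_f via x↦r, Dx↦r'^{-1}Dx.
Derive L from L₀ (diff closure).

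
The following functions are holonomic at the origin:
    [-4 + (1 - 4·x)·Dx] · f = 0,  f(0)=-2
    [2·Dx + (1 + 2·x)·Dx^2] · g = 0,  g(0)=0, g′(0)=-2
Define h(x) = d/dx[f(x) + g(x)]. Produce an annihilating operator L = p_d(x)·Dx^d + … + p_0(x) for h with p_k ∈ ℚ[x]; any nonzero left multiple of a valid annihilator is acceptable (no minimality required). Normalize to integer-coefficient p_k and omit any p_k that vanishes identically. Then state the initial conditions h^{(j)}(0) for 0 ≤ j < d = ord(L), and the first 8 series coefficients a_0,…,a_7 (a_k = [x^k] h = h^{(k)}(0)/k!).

f: a_k = -2, -8, -32, -128, -512, -2048, -8192, -32768, …
g: a_k = 0, -2, 2, -8/3, 4, -32/5, 32/3, -128/7, …
Weyl lclm of L_f,L_g ⇒ L₀ (ord ≤ 3).
Differentiate: ansatz ord ≤ ord L₀ ⇒ L.
L = (128 + 64·x) + (44 + 224·x + 128·x^2)·Dx + (-5 + 6·x + 48·x^2 + 32·x^3)·Dx^2  (order 2).
h: a_k = -10, -60, -392, -2032, -10272, -49088, -229504, -1048320, …
ICs: h(0) = -10, h′(0) = -60.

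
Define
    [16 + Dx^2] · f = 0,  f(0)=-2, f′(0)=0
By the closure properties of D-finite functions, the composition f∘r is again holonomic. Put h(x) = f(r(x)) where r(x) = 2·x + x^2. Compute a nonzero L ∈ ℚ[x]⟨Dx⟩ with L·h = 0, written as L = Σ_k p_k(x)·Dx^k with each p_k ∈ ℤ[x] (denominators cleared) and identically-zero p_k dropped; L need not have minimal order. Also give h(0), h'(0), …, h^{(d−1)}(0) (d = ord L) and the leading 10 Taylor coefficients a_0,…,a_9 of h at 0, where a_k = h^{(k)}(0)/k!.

f: a_k = -2, 0, 16, 0, -64/3, 0, 512/45, 0, -1024/315, 0, …
f∘r: x↦r, Dx↦Dx/r' in L_f ⇒ L₀.
L = (64 + 192·x + 192·x^2 + 64·x^3) - Dx + (1 + x)·Dx^2  (order 2).
h: a_k = -2, 0, 64, 64, -976/3, -2048/3, 9728/45, 30208/15, 591296/315, -475136/315, …
ICs: h(0) = -2, h′(0) = 0.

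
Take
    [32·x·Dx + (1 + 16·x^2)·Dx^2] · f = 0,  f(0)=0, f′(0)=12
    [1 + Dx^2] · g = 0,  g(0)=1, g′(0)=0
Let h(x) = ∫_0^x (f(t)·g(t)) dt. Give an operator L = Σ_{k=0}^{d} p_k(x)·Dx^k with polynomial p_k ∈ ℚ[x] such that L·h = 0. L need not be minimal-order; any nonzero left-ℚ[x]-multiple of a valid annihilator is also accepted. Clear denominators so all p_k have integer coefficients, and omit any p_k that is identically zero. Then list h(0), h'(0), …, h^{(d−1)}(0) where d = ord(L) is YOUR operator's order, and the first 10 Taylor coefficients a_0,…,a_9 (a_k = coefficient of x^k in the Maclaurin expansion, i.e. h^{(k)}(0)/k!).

L = (1105 + 51776·x^2 + 22016·x^4 + 16384·x^6 + 65536·x^8)·Dx + (2112·x + 35840·x^3 + 49152·x^5 + 262144·x^7)·Dx^2 + (1122 + 52352·x^2 + 27648·x^4 + 32768·x^6 + 131072·x^8)·Dx^3 + (2112·x + 35840·x^3 + 49152·x^5 + 262144·x^7)·Dx^4 + (17 + 576·x^2 + 5632·x^4 + 16384·x^6 + 65536·x^8)·Dx^5  (order 5).
h: a_k = 0, 0, 6, 0, -35/2, 0, 6469/60, 0, -3079271/3360, 0, …
ICs: h(0) = 0, h′(0) = 0, h′′(0) = 12, h′′′(0) = 0, h′′′′(0) = -420.

f: a_k = 0, 12, 0, -64, 0, 3072/5, 0, -49152/7, 0, 262144/3, …
g: a_k = 1, 0, -1/2, 0, 1/24, 0, -1/720, 0, 1/40320, 0, …
h₀=f·g: eliminate ⇒ L₀, order ≤ 2·2.
h=∫₀ˣh₀: take L = L₀·Dx.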